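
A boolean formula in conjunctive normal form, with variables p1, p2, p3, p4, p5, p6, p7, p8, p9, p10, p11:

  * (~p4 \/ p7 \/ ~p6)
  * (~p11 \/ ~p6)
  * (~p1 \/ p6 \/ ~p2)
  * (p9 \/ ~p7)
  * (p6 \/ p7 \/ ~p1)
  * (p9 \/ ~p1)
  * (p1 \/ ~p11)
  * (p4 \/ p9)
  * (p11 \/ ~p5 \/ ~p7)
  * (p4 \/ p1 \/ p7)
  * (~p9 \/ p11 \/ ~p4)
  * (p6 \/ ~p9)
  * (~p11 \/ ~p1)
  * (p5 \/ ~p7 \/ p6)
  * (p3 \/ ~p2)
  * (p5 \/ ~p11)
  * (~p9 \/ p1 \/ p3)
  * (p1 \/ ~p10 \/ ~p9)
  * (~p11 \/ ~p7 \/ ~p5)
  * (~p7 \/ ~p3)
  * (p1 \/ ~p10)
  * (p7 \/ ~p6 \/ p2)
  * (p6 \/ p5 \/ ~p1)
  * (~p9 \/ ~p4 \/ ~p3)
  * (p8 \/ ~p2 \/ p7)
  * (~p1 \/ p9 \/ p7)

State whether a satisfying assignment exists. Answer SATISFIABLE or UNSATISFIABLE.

SATISFIABLE

Pure literal: p8 appears only positively; assign p8 = True.
Pure literal: p10 appears only negated; assign p10 = False.
Branch on p1: take p1 = False.
  then p11 is forced to False.
For the remaining variables, p2 = False, p3 = False, p4 = True, p5 = False, p6 = False, p7 = False, p9 = False works.
Every clause has at least one true literal under this assignment.
So p1=F, p2=F, p3=F, p4=T, p5=F, p6=F, p7=F, p8=T, p9=F, p10=F, p11=F is a satisfying assignment.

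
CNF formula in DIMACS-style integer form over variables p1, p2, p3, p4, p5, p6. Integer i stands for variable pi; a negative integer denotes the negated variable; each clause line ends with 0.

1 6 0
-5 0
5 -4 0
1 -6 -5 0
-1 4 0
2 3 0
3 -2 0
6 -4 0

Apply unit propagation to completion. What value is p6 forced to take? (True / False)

True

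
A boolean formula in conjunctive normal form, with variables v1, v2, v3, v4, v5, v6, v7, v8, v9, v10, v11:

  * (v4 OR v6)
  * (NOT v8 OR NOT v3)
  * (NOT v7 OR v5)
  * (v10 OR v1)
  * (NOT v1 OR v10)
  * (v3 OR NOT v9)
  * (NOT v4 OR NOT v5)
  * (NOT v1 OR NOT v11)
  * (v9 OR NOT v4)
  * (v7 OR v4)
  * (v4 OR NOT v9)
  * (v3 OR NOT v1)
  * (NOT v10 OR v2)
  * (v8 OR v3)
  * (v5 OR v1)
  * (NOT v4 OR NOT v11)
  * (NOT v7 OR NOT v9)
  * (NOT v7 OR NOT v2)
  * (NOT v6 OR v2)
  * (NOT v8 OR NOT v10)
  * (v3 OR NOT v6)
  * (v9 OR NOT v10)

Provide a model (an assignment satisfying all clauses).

v1=True, v2=True, v3=True, v4=True, v5=False, v6=True, v7=False, v8=False, v9=True, v10=True, v11=False

Check each clause:
  1. (v4 OR v6) — v4 is true.
  2. (NOT v3 OR NOT v8) — NOT v8 is true.
  3. (NOT v7 OR v5) — NOT v7 is true.
  4. (v10 OR v1) — v1 is true.
  5. (v10 OR NOT v1) — v10 is true.
  6. (NOT v9 OR v3) — v3 is true.
  7. (NOT v4 OR NOT v5) — NOT v5 is true.
  8. (NOT v11 OR NOT v1) — NOT v11 is true.
  9. (NOT v4 OR v9) — v9 is true.
  10. (v7 OR v4) — v4 is true.
  11. (v4 OR NOT v9) — v4 is true.
  12. (v3 OR NOT v1) — v3 is true.
  13. (v2 OR NOT v10) — v2 is true.
  14. (v3 OR v8) — v3 is true.
  15. (v5 OR v1) — v1 is true.
  16. (NOT v11 OR NOT v4) — NOT v11 is true.
  17. (NOT v9 OR NOT v7) — NOT v7 is true.
  18. (NOT v2 OR NOT v7) — NOT v7 is true.
  19. (NOT v6 OR v2) — v2 is true.
  20. (NOT v10 OR NOT v8) — NOT v8 is true.
  21. (v3 OR NOT v6) — v3 is true.
  22. (v9 OR NOT v10) — v9 is true.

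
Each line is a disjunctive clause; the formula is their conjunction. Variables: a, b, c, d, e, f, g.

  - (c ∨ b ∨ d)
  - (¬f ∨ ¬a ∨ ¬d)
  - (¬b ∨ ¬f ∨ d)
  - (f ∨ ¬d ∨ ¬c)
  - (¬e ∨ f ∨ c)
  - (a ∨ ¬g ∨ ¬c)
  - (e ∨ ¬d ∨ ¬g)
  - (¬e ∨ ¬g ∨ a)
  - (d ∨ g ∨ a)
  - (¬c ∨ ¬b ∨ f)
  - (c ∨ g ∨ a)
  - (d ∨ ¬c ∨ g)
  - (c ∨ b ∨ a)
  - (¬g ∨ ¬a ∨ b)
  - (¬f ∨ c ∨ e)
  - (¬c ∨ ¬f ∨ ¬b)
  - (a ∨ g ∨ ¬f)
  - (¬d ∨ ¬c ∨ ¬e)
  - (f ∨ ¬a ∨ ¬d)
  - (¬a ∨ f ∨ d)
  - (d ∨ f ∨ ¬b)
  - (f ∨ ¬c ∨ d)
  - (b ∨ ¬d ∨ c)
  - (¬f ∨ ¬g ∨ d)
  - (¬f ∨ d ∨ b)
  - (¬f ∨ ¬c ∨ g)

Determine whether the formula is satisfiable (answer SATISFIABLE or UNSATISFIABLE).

UNSATISFIABLE

d = True:
  c = True:
    propagation gives f=True, a=False, g=False; an empty clause results — contradiction.
  c = False:
    a = True:
      propagation gives f=False; contradiction.
    a = False:
      propagation gives g=True, e=True; contradiction.
d = False:
  f = True:
    propagation gives b=False; an empty clause results — contradiction.
  f = False:
    propagation gives a=False, g=True, c=False, b=True; an empty clause results — contradiction.
Every branch closes, so no satisfying assignment exists.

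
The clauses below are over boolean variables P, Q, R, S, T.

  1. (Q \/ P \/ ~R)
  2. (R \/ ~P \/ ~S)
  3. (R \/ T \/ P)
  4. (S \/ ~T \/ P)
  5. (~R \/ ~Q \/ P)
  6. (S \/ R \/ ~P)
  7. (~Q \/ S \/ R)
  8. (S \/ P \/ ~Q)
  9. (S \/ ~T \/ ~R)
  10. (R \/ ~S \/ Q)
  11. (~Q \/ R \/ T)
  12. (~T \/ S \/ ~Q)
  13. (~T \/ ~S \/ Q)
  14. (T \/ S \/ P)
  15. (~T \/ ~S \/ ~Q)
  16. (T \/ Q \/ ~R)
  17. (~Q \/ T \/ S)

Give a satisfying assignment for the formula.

P=1  Q=1  R=1  S=1  T=0

Check each clause:
  1. (~R \/ Q \/ P) — P is true.
  2. (R \/ ~P \/ ~S) — R is true.
  3. (P \/ R \/ T) — P is true.
  4. (P \/ ~T \/ S) — P is true.
  5. (~R \/ P \/ ~Q) — P is true.
  6. (S \/ ~P \/ R) — R is true.
  7. (R \/ ~Q \/ S) — R is true.
  8. (~Q \/ P \/ S) — P is true.
  9. (~T \/ S \/ ~R) — ~T is true.
  10. (~S \/ Q \/ R) — Q is true.
  11. (T \/ R \/ ~Q) — R is true.
  12. (~Q \/ ~T \/ S) — ~T is true.
  13. (~S \/ Q \/ ~T) — Q is true.
  14. (P \/ T \/ S) — P is true.
  15. (~S \/ ~Q \/ ~T) — ~T is true.
  16. (~R \/ Q \/ T) — Q is true.
  17. (~Q \/ T \/ S) — S is true.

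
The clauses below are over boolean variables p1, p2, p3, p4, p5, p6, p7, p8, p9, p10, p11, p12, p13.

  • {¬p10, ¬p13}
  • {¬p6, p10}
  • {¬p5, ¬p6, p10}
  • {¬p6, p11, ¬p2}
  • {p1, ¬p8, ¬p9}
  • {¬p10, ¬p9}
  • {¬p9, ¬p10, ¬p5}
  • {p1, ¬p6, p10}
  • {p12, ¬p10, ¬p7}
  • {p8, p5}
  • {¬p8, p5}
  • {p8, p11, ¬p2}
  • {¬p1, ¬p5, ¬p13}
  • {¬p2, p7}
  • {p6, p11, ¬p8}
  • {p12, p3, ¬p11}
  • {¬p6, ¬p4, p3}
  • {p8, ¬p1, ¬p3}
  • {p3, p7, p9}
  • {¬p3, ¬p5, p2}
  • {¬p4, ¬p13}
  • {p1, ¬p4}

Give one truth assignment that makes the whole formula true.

p1=F, p2=T, p3=T, p4=F, p5=T, p6=T, p7=T, p8=T, p9=F, p10=T, p11=T, p12=T, p13=F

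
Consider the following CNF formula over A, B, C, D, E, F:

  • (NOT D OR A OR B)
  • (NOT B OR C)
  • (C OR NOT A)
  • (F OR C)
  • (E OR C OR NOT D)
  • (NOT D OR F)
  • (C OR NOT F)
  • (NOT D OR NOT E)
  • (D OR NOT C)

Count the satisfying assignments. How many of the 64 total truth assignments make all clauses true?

Satisfying assignments:
  A=0 B=1 C=1 D=1 E=0 F=1
  A=1 B=0 C=1 D=1 E=0 F=1
  A=1 B=1 C=1 D=1 E=0 F=1
Count: 3.

3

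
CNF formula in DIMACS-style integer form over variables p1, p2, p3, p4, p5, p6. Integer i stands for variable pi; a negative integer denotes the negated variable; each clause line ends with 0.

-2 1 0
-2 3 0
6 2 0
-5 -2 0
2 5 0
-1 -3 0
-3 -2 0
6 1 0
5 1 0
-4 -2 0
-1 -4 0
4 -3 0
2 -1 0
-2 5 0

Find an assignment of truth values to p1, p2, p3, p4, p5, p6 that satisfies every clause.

p1 = 0, p2 = 0, p3 = 1, p4 = 1, p5 = 1, p6 = 1

Check each clause:
  1. (p1 | ~p2) — ~p2 is true.
  2. (~p2 | p3) — p3 is true.
  3. (p2 | p6) — p6 is true.
  4. (~p2 | ~p5) — ~p2 is true.
  5. (p2 | p5) — p5 is true.
  6. (~p3 | ~p1) — ~p1 is true.
  7. (~p3 | ~p2) — ~p2 is true.
  8. (p6 | p1) — p6 is true.
  9. (p1 | p5) — p5 is true.
  10. (~p2 | ~p4) — ~p2 is true.
  11. (~p4 | ~p1) — ~p1 is true.
  12. (p4 | ~p3) — p4 is true.
  13. (~p1 | p2) — ~p1 is true.
  14. (~p2 | p5) — p5 is true.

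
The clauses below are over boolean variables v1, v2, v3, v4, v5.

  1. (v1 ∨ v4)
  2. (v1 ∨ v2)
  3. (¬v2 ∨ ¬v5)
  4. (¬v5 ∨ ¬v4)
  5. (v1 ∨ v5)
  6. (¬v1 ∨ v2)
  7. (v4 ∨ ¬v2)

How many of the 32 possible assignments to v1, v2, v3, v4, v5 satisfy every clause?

Satisfying assignments:
  v1=1 v2=1 v3=0 v4=1 v5=0
  v1=1 v2=1 v3=1 v4=1 v5=0
Count: 2.

2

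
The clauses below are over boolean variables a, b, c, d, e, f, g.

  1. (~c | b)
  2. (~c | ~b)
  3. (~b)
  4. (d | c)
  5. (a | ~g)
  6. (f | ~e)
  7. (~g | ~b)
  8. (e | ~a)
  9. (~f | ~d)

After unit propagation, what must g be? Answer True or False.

False

Unit clause (~b) sets b = False.
From (~c | b) and b = False: c = False.
From (d | c) and c = False: d = True.
In (~f | ~d), ~d is now false; ~f must hold, so f = False.
From (f | ~e) and f = False: e = False.
(~a | e): since e = False, the clause reduces to (~a). a = False.
(~g | a) with a = False leaves only ~g, so g = False.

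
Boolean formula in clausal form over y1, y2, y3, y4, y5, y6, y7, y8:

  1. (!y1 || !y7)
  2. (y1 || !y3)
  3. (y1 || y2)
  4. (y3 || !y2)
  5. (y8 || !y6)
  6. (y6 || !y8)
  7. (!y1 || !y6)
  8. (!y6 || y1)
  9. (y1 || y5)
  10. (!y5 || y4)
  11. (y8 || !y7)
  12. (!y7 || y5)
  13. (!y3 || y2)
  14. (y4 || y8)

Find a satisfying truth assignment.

y1=True, y2=True, y3=True, y4=True, y5=False, y6=False, y7=False, y8=False

Check each clause:
  1. (!y7 || !y1) — !y7 is true.
  2. (!y3 || y1) — y1 is true.
  3. (y2 || y1) — y1 is true.
  4. (y3 || !y2) — y3 is true.
  5. (!y6 || y8) — !y6 is true.
  6. (y6 || !y8) — !y8 is true.
  7. (!y6 || !y1) — !y6 is true.
  8. (y1 || !y6) — y1 is true.
  9. (y5 || y1) — y1 is true.
  10. (y4 || !y5) — !y5 is true.
  11. (y8 || !y7) — !y7 is true.
  12. (y5 || !y7) — !y7 is true.
  13. (y2 || !y3) — y2 is true.
  14. (y4 || y8) — y4 is true.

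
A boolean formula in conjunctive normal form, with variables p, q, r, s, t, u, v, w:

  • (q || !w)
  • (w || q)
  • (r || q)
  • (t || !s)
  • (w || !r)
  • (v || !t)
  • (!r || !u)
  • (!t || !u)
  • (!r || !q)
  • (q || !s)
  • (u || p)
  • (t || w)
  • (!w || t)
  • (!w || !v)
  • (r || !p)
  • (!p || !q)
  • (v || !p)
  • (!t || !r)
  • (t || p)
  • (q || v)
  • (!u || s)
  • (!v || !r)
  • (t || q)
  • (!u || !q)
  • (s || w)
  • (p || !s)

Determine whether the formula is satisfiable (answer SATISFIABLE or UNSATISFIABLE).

q = True:
  propagation gives r=False, p=False, u=True; an empty clause results — contradiction.
q = False:
  propagation gives w=False; an empty clause results — contradiction.
Every branch closes, so no satisfying assignment exists.

UNSATISFIABLE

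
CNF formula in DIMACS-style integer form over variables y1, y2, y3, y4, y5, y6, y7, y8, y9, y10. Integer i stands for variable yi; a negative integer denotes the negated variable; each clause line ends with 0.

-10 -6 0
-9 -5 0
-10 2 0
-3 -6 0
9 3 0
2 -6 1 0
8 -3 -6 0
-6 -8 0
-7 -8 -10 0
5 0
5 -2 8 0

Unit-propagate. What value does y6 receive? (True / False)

False

(y5) stands alone — y5 = True.
(~y5 | ~y9) with y5 = True leaves only ~y9, so y9 = False.
(y9 | y3): since y9 = False, the clause reduces to (y3). y3 = True.
From (~y6 | ~y3) and y3 = True: y6 = False.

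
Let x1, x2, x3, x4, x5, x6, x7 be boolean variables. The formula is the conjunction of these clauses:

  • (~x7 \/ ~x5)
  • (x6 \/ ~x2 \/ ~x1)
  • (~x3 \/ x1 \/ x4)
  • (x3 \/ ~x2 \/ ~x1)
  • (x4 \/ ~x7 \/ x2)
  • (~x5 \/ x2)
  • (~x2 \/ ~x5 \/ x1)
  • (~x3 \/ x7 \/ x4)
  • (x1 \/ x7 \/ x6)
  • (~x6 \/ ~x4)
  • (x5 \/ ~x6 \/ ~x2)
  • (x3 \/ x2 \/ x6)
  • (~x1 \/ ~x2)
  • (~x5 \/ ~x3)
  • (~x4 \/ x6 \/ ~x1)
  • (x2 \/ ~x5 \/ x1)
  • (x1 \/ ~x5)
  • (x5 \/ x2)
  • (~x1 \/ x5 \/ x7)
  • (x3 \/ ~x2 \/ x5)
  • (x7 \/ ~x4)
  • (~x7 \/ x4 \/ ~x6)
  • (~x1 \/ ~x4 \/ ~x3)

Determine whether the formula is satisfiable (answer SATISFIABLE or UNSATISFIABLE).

Set x1 = False and propagate.
  then x5 is forced to False.
  then x2 is forced to True.
  then x6 is forced to False.
  then x7 is forced to True.
  then x3 is forced to True.
  then x4 is forced to True.
So x1=F, x2=T, x3=T, x4=T, x5=F, x6=F, x7=T is a satisfying assignment.

SATISFIABLE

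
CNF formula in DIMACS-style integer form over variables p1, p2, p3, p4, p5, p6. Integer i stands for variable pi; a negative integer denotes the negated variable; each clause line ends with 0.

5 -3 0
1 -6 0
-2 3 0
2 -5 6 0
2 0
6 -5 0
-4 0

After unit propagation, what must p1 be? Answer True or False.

True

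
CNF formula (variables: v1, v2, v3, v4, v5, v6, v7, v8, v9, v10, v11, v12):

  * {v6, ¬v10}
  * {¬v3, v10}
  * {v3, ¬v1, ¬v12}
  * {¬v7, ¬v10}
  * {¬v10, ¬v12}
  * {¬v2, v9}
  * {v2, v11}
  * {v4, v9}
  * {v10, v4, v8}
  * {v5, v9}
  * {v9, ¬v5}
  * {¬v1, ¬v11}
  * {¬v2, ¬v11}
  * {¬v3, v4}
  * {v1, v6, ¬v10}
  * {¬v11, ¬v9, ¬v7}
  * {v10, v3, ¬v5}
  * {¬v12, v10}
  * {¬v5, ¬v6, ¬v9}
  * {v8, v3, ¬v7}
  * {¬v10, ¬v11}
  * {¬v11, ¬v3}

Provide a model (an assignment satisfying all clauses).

v1 = T, v2 = T, v3 = F, v4 = F, v5 = F, v6 = T, v7 = F, v8 = T, v9 = T, v10 = F, v11 = F, v12 = F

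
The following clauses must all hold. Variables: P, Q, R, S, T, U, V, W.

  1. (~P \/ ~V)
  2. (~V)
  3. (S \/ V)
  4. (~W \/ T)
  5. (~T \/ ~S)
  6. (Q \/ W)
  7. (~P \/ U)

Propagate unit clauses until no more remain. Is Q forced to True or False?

True

(~V) stands alone — V = False.
(V \/ S): since V = False, the clause reduces to (S). S = True.
In (~S \/ ~T), ~S is now false; ~T must hold, so T = False.
In (T \/ ~W), T is now false; ~W must hold, so W = False.
From (W \/ Q) and W = False: Q = True.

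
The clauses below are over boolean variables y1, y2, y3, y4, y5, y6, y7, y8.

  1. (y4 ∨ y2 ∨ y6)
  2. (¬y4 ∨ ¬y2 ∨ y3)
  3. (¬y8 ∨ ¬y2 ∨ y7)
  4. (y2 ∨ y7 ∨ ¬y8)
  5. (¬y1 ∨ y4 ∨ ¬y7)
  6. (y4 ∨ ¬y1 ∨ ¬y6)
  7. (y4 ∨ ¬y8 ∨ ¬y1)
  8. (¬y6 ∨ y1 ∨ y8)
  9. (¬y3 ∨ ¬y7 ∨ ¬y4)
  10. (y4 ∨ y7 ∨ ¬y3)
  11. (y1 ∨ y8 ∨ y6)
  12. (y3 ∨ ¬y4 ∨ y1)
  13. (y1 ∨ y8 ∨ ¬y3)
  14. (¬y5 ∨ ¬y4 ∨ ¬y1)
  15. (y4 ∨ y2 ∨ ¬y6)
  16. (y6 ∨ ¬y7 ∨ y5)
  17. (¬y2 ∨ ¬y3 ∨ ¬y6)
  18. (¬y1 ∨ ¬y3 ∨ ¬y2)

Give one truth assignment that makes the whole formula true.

y1 = 1, y2 = 0, y3 = 1, y4 = 1, y5 = 0, y6 = 1, y7 = 0, y8 = 0

Branch on y1: take y1 = True.
Branch on y2: take y2 = False.
The remaining clauses are satisfied by y3 = True, y4 = True, y5 = False, y6 = True, y7 = False, y8 = False.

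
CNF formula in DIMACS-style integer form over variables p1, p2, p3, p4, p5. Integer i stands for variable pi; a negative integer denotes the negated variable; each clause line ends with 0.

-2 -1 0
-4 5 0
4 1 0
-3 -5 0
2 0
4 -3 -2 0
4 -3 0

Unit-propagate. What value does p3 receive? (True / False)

False

Unit clause (p2) sets p2 = True.
(NOT p1 OR NOT p2): since p2 = True, the clause reduces to (NOT p1). p1 = False.
(p4 OR p1): since p1 = False, the clause reduces to (p4). p4 = True.
From (NOT p4 OR p5) and p4 = True: p5 = True.
(NOT p5 OR NOT p3) with p5 = True leaves only NOT p3, so p3 = False.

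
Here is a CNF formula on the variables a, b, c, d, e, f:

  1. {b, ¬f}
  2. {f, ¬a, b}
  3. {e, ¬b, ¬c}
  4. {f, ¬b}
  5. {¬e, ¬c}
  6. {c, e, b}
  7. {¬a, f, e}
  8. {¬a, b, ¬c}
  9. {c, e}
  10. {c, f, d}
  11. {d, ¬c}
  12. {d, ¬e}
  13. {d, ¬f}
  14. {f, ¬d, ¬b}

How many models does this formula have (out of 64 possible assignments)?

4

Satisfying assignments:
  a=F b=F c=F d=T e=T f=F
  a=F b=F c=T d=T e=F f=F
  a=F b=T c=F d=T e=T f=T
  a=T b=T c=F d=T e=T f=T
That's 4 in total.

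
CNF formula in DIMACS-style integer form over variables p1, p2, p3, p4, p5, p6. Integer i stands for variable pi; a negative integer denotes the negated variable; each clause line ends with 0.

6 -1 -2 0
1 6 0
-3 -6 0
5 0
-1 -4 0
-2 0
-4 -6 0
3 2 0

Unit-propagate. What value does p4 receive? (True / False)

False

Unit clause (p5) sets p5 = True.
(!p2) stands alone — p2 = False.
In (p3 || p2), p2 is now false; p3 must hold, so p3 = True.
(!p3 || !p6) with p3 = True leaves only !p6, so p6 = False.
In (p1 || p6), p6 is now false; p1 must hold, so p1 = True.
In (!p4 || !p1), !p1 is now false; !p4 must hold, so p4 = False.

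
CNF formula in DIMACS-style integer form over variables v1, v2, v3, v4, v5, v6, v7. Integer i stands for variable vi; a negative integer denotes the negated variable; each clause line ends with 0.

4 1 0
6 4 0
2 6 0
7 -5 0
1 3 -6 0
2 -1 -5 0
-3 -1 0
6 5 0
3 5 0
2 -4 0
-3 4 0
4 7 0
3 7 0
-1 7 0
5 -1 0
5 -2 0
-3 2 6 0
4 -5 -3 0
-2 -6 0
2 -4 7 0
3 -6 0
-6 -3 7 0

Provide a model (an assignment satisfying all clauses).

v7 occurs only positively in the remaining clauses — set v7 = True.
Try v1 = True.
  then v3 is forced to False.
  then v5 is forced to True.
  then v2 is forced to True.
  then v6 is forced to False.
  then v4 is forced to True.

v1 = True, v2 = True, v3 = False, v4 = True, v5 = True, v6 = False, v7 = True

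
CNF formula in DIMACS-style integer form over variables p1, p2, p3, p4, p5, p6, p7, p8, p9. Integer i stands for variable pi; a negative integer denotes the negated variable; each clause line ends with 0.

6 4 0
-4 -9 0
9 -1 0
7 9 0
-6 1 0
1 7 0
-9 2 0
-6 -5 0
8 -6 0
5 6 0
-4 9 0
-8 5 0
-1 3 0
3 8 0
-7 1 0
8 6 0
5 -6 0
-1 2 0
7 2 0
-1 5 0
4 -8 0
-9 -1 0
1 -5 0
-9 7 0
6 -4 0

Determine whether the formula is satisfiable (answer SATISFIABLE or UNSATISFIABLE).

p1 = True:
  propagation gives p9=True; an empty clause results — contradiction.
p1 = False:
  propagation gives p6=False, p4=True; an empty clause results — contradiction.
Every branch closes, so no satisfying assignment exists.

UNSATISFIABLE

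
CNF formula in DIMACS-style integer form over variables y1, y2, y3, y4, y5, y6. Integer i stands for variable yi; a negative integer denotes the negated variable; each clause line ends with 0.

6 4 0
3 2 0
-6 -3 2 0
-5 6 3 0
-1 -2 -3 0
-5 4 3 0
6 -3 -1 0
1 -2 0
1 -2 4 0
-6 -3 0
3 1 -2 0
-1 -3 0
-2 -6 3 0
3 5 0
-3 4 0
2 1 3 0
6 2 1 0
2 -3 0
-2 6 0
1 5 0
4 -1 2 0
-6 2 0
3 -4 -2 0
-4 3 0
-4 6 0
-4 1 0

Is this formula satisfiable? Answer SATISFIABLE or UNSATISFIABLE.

UNSATISFIABLE

y3 = True:
  propagation gives y6=False, y4=True; an empty clause results — contradiction.
y3 = False:
  propagation gives y2=True, y1=True, y6=False; an empty clause results — contradiction.
Every branch closes, so no satisfying assignment exists.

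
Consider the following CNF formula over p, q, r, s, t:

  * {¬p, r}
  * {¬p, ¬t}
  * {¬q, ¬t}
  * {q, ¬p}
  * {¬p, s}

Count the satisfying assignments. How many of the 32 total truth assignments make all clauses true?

13

Split on p, then q.
  p=1, q=1: remaining (r,s,t) ∈ {(1,1,0)} — 1.
  p=1, q=0: a clause becomes empty — 0.
  p=0, q=1: remaining (r,s,t) ∈ {(0,0,0); (0,1,0); (1,0,0); (1,1,0)} — 4.
  p=0, q=0: r, s, t free → 2^3 = 8.
Total: 1 + 0 + 4 + 8 = 13.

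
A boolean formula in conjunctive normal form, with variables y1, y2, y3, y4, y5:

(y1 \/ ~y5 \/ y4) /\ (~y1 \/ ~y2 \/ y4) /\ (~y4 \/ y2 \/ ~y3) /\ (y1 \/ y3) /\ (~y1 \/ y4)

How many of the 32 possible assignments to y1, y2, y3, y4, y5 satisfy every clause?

Case analysis on y1 and y4:
  y1=1, y4=1: y5 free; 3 ways for (y2,y3) × 2^1 = 6.
  y1=1, y4=0: a clause becomes empty — 0.
  y1=0, y4=1: remaining (y2,y3,y5) ∈ {(1,1,0); (1,1,1)} — 2.
  y1=0, y4=0: remaining (y2,y3,y5) ∈ {(0,1,0); (1,1,0)} — 2.
Total: 6 + 0 + 2 + 2 = 10.

10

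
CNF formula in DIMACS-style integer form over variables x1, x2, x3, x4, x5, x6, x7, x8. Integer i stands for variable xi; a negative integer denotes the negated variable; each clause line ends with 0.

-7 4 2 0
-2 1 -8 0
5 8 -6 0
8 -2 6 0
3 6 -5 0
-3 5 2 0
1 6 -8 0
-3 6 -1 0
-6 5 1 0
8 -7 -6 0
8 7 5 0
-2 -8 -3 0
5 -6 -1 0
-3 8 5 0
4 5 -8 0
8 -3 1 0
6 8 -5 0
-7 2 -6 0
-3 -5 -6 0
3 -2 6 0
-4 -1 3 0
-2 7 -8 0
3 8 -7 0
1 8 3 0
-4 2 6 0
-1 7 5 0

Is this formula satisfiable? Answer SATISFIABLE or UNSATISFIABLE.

SATISFIABLE

Branch on x1: take x1 = False.
Try x2 = False.
Try x3 = False.
  then x8 is forced to True.
  then x6 is forced to True.
  then x5 is forced to True.
  then x7 is forced to False.
x4 is now unconstrained; take x4 = False.
So x1 = 0, x2 = 0, x3 = 0, x4 = 0, x5 = 1, x6 = 1, x7 = 0, x8 = 1 is a satisfying assignment.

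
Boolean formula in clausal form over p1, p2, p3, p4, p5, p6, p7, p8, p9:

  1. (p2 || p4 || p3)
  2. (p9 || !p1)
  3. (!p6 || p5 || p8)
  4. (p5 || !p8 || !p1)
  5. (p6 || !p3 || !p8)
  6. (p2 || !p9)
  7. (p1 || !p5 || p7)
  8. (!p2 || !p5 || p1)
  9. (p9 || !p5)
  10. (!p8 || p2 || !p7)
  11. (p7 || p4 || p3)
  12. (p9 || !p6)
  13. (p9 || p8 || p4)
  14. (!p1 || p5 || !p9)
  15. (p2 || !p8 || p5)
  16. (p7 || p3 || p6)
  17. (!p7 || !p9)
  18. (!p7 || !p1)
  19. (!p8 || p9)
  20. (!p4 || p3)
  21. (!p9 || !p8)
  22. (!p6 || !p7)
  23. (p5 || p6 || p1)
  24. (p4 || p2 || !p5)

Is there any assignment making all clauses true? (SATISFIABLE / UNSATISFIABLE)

Try p1 = True.
  then p9 is forced to True.
  then p2 is forced to True.
  then p5 is forced to True.
  then p7 is forced to False.
  then p8 is forced to False.
The remaining clauses are satisfied by p3 = True, p4 = True, p6 = True.
So p1=T, p2=T, p3=T, p4=T, p5=T, p6=T, p7=F, p8=F, p9=T is a satisfying assignment.

SATISFIABLE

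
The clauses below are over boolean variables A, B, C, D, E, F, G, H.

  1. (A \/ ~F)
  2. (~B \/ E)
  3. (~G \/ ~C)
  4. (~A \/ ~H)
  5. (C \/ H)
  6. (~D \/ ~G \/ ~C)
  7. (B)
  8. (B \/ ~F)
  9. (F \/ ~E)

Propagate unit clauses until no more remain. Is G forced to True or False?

Unit clause (B) sets B = True.
(E \/ ~B): since B = True, the clause reduces to (E). E = True.
(F \/ ~E): since E = True, the clause reduces to (F). F = True.
(~F \/ A): since F = True, the clause reduces to (A). A = True.
In (~H \/ ~A), ~A is now false; ~H must hold, so H = False.
(C \/ H): since H = False, the clause reduces to (C). C = True.
(~G \/ ~C) with C = True leaves only ~G, so G = False.

False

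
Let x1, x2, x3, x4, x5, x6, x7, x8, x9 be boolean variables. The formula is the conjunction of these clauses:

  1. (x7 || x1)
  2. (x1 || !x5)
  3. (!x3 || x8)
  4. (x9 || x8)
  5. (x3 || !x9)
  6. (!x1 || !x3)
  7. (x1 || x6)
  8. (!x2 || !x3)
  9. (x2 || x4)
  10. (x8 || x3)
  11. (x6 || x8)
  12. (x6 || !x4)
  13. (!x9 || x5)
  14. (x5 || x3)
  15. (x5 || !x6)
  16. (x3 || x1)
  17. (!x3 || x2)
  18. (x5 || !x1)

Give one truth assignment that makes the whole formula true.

x1=T, x2=T, x3=F, x4=F, x5=T, x6=T, x7=T, x8=T, x9=F

Check each clause:
  1. (x1 || x7) — x1 is true.
  2. (!x5 || x1) — x1 is true.
  3. (x8 || !x3) — x8 is true.
  4. (x9 || x8) — x8 is true.
  5. (x3 || !x9) — !x9 is true.
  6. (!x1 || !x3) — !x3 is true.
  7. (x6 || x1) — x1 is true.
  8. (!x2 || !x3) — !x3 is true.
  9. (x4 || x2) — x2 is true.
  10. (x3 || x8) — x8 is true.
  11. (x6 || x8) — x8 is true.
  12. (x6 || !x4) — !x4 is true.
  13. (!x9 || x5) — x5 is true.
  14. (x5 || x3) — x5 is true.
  15. (!x6 || x5) — x5 is true.
  16. (x1 || x3) — x1 is true.
  17. (x2 || !x3) — x2 is true.
  18. (!x1 || x5) — x5 is true.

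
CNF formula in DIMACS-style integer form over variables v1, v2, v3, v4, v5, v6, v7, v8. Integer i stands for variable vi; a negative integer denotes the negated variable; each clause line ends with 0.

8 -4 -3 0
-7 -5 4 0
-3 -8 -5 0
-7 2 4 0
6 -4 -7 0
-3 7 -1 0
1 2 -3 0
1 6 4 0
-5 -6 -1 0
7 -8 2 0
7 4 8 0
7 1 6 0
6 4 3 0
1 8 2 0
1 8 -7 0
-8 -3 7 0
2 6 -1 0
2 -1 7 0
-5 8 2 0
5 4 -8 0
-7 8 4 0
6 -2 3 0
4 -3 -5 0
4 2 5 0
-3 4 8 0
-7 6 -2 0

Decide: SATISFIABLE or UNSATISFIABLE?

Set v1 = True and propagate.
Branch on v2: take v2 = True.
The remaining clauses are satisfied by v3 = False, v4 = True, v5 = False, v6 = True, v7 = True, v8 = False.
So v1=True, v2=True, v3=False, v4=True, v5=False, v6=True, v7=True, v8=False is a satisfying assignment.

SATISFIABLE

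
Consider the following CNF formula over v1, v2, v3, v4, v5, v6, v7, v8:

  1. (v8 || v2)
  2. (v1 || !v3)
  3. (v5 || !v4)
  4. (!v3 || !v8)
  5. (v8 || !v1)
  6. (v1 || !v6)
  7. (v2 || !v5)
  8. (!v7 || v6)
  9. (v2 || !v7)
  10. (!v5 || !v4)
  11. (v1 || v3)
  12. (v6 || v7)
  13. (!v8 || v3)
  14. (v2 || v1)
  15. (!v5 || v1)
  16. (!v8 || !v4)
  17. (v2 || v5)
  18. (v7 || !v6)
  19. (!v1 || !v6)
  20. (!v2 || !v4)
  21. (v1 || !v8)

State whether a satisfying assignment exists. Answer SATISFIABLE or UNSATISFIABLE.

v1 = True:
  propagation gives v8=True, v3=False; an empty clause results — contradiction.
v1 = False:
  propagation gives v3=False; an empty clause results — contradiction.
Every branch closes, so no satisfying assignment exists.

UNSATISFIABLE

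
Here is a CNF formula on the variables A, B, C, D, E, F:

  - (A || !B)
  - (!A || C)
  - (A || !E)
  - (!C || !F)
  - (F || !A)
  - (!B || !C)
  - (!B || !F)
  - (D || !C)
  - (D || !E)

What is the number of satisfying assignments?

5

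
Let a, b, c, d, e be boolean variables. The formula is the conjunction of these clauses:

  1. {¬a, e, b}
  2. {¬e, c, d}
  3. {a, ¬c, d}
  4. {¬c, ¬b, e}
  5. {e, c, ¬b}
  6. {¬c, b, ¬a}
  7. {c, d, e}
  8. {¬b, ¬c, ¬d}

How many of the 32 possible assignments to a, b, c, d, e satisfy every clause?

8

The models are:
  a=F b=F c=F d=T e=F
  a=F b=F c=F d=T e=T
  a=F b=F c=T d=T e=F
  a=F b=F c=T d=T e=T
  a=F b=T c=F d=T e=T
  a=T b=F c=F d=T e=T
  a=T b=T c=F d=T e=T
  a=T b=T c=T d=F e=T
Count: 8.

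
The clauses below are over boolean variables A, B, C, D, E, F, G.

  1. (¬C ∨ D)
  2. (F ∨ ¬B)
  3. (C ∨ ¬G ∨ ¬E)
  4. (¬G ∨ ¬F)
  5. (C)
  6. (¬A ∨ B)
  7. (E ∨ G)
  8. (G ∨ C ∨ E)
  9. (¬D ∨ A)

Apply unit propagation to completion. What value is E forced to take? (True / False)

(C) stands alone — C = True.
(D ∨ ¬C) with C = True leaves only D, so D = True.
(¬D ∨ A) with D = True leaves only A, so A = True.
(B ∨ ¬A) with A = True leaves only B, so B = True.
In (F ∨ ¬B), ¬B is now false; F must hold, so F = True.
(¬G ∨ ¬F) with F = True leaves only ¬G, so G = False.
(E ∨ G): since G = False, the clause reduces to (E). E = True.

True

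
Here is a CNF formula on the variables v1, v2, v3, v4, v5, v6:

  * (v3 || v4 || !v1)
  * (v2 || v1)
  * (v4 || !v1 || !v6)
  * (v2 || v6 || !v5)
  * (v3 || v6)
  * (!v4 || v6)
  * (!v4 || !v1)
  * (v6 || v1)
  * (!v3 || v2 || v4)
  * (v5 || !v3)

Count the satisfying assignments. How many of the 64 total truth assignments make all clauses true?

7

Case analysis on v1 and v4:
  v1=1, v4=1: a clause becomes empty — 0.
  v1=1, v4=0: remaining (v2,v3,v5,v6) ∈ {(1,1,1,0)} — 1.
  v1=0, v4=1: remaining (v2,v3,v5,v6) ∈ {(1,0,0,1); (1,0,1,1); (1,1,1,1)} — 3.
  v1=0, v4=0: remaining (v2,v3,v5,v6) ∈ {(1,0,0,1); (1,0,1,1); (1,1,1,1)} — 3.
Total: 0 + 1 + 3 + 3 = 7.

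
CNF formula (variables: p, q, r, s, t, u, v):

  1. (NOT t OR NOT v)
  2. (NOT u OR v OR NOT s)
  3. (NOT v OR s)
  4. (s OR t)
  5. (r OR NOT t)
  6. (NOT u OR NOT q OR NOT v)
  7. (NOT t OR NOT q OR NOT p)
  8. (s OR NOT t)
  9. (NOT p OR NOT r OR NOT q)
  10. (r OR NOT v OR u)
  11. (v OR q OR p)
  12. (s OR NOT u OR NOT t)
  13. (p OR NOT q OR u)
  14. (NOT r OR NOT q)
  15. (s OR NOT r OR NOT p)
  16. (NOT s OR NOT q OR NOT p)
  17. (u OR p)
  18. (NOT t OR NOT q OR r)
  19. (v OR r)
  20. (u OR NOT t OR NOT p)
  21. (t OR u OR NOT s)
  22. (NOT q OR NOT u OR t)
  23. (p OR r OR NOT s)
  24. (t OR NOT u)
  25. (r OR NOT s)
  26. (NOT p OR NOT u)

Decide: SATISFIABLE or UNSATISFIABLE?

t = True:
  propagation gives v=False, r=True, s=True, u=False; an empty clause results — contradiction.
t = False:
  propagation gives s=True, u=True; an empty clause results — contradiction.
Every branch closes, so no satisfying assignment exists.

UNSATISFIABLE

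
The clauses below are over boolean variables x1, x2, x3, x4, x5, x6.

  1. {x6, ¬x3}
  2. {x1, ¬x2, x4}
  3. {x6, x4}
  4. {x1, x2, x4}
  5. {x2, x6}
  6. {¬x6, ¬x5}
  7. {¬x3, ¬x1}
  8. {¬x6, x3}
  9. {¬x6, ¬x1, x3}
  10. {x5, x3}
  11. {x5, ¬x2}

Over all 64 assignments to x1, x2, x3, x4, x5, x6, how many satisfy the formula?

3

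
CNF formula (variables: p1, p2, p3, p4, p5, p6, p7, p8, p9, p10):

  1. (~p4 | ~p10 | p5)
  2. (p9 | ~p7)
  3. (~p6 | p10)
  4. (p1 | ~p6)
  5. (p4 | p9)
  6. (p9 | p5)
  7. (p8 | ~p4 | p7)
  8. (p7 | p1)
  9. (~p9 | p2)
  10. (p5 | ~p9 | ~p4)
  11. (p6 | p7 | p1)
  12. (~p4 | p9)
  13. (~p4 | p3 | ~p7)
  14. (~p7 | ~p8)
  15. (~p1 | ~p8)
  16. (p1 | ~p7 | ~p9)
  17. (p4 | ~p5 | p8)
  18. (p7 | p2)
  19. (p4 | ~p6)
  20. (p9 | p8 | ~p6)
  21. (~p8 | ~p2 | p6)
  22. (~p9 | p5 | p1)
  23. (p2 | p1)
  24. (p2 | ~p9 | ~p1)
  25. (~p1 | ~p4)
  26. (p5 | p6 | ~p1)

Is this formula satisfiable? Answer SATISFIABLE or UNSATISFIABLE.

p1 = True:
  propagation gives p8=False, p4=False, p9=True, p2=True; an empty clause results — contradiction.
p1 = False:
  propagation gives p6=False, p7=True, p9=True; an empty clause results — contradiction.
Every branch closes, so no satisfying assignment exists.

UNSATISFIABLE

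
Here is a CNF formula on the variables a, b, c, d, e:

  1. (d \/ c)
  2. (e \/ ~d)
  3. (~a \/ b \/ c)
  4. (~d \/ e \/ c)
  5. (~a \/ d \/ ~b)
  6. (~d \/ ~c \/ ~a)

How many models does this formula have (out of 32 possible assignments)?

11

Case analysis on d and c:
  d=T, c=T: remaining (a,b,e) ∈ {(F,F,T); (F,T,T)} — 2.
  d=T, c=F: remaining (a,b,e) ∈ {(F,F,T); (F,T,T); (T,T,T)} — 3.
  d=F, c=T: e free; 3 ways for (a,b) × 2^1 = 6.
  d=F, c=F: a clause becomes empty — 0.
Total: 2 + 3 + 6 + 0 = 11.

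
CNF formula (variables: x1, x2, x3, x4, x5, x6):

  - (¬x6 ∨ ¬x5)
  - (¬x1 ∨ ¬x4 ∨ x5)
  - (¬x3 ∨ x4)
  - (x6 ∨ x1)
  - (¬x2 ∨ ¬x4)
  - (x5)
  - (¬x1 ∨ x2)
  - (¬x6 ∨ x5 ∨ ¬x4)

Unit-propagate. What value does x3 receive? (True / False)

False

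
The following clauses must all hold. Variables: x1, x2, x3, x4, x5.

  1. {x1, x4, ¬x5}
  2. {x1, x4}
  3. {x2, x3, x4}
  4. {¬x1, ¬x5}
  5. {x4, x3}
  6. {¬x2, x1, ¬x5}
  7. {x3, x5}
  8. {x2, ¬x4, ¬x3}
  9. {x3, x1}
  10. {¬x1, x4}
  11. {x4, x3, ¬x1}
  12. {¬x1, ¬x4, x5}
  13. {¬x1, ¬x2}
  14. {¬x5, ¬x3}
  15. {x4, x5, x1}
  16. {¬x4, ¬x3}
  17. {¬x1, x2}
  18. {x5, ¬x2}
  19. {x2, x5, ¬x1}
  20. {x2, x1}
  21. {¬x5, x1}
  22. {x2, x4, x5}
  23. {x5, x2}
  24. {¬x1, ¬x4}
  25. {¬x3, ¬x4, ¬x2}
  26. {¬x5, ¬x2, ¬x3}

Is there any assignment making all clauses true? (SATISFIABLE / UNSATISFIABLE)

x1 = True:
  propagation gives x5=False, x3=True, x4=True; an empty clause results — contradiction.
x1 = False:
  propagation gives x4=True, x3=True; an empty clause results — contradiction.
Every branch closes, so no satisfying assignment exists.

UNSATISFIABLE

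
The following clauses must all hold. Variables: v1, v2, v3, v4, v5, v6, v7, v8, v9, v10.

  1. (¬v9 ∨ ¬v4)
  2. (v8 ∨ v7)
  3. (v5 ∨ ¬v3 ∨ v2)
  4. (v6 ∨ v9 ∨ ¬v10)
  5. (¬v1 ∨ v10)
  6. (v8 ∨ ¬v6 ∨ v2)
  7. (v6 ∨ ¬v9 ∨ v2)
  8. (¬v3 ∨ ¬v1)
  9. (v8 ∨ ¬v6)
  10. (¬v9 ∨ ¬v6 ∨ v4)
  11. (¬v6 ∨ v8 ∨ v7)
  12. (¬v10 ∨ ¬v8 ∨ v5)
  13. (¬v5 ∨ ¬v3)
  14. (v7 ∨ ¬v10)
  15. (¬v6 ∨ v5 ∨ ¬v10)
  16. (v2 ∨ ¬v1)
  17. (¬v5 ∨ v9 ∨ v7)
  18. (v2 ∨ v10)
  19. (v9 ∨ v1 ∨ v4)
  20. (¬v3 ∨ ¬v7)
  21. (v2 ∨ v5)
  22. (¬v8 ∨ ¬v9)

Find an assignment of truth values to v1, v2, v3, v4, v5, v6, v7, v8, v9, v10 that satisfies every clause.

v2 occurs only positively in the remaining clauses — set v2 = True.
v3 occurs only negated in the remaining clauses — set v3 = False.
Set v1 = False and propagate.
For the remaining variables, v4 = True, v5 = False, v6 = True, v7 = False, v8 = True, v9 = False, v10 = False works.
Every clause has at least one true literal under this assignment.

v1=F, v2=T, v3=F, v4=T, v5=F, v6=T, v7=F, v8=T, v9=F, v10=F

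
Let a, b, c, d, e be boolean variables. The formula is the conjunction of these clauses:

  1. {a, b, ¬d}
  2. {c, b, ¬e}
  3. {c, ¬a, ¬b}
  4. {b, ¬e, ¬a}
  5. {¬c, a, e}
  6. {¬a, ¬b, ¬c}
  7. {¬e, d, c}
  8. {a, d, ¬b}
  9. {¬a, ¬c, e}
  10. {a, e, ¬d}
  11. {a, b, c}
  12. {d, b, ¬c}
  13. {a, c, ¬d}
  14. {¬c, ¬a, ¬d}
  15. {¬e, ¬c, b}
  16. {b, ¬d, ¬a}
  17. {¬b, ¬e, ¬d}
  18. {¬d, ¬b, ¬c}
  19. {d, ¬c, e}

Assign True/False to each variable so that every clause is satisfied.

Set a = True and propagate.
Set b = False and propagate.
  then e is forced to False.
  then c is forced to False.
  then d is forced to False.

a=T, b=F, c=F, d=F, e=F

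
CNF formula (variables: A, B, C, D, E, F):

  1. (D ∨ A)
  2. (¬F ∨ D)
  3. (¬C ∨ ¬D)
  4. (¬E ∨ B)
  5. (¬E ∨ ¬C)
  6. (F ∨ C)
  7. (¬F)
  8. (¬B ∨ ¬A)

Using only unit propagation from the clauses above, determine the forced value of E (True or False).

False

(¬F) stands alone — F = False.
From (F ∨ C) and F = False: C = True.
(¬D ∨ ¬C) with C = True leaves only ¬D, so D = False.
In (A ∨ D), D is now false; A must hold, so A = True.
(¬E ∨ ¬C) with C = True leaves only ¬E, so E = False.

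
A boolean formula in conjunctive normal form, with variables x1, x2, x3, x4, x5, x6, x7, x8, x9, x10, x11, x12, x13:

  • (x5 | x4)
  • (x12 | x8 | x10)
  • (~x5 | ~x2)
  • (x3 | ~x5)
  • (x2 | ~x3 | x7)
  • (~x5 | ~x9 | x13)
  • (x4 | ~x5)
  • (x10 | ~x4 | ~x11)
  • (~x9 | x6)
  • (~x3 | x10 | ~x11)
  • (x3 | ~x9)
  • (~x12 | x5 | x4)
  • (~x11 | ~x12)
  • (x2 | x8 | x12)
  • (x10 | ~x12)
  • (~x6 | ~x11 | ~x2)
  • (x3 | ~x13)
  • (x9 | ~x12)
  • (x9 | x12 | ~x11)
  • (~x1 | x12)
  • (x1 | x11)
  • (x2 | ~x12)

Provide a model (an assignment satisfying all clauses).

x1 = F, x2 = F, x3 = T, x4 = T, x5 = T, x6 = T, x7 = T, x8 = T, x9 = T, x10 = T, x11 = T, x12 = F, x13 = T

x7 occurs only positively in the remaining clauses — set x7 = True.
Pure literal: x8 appears only positively; assign x8 = True.
Try x1 = False.
  then x11 is forced to True.
  then x12 is forced to False.
  then x9 is forced to True.
  then x6 is forced to True.
  then x3 is forced to True.
  then x10 is forced to True.
  then x2 is forced to False.
For the remaining variables, x4 = True, x5 = True, x13 = True works.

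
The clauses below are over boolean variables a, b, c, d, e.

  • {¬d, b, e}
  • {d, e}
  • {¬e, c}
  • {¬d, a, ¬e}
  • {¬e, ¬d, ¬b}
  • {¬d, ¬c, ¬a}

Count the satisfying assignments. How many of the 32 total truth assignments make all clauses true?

7

The models are:
  a=F b=F c=T d=F e=T
  a=F b=T c=F d=T e=F
  a=F b=T c=T d=F e=T
  a=F b=T c=T d=T e=F
  a=T b=F c=T d=F e=T
  a=T b=T c=F d=T e=F
  a=T b=T c=T d=F e=T
That's 7 in total.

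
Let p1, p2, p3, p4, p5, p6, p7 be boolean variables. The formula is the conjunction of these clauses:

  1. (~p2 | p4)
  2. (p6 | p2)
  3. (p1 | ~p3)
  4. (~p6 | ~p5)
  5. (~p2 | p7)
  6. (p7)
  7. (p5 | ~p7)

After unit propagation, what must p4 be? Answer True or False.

(p7) is a unit clause: p7 = True.
(~p7 | p5): since p7 = True, the clause reduces to (p5). p5 = True.
(~p5 | ~p6): since p5 = True, the clause reduces to (~p6). p6 = False.
In (p2 | p6), p6 is now false; p2 must hold, so p2 = True.
(p4 | ~p2): since p2 = True, the clause reduces to (p4). p4 = True.

True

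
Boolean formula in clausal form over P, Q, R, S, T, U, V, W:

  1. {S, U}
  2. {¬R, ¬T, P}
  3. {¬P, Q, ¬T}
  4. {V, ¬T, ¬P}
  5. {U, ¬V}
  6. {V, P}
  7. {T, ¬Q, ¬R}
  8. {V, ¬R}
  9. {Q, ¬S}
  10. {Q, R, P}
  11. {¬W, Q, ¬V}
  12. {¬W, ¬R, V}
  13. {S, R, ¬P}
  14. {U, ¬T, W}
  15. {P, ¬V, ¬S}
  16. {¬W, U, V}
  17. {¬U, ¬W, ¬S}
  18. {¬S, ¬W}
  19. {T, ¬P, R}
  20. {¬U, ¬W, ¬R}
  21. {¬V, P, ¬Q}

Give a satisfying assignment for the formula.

P = T, Q = T, R = T, S = T, T = T, U = T, V = T, W = F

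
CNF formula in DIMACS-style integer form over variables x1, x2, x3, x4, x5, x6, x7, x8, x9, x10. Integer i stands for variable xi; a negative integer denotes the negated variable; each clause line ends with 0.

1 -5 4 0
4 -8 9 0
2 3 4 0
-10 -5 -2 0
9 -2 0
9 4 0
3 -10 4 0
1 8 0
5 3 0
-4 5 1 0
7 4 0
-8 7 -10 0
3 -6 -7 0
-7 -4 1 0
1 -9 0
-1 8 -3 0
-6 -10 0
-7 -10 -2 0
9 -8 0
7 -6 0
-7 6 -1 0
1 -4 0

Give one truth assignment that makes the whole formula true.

Pure literal: x10 appears only negated; assign x10 = False.
Set x1 = True and propagate.
Branch on x2: take x2 = True.
  then x9 is forced to True.
Branch on x3: take x3 = True.
  then x8 is forced to True.
The remaining clauses are satisfied by x4 = True, x5 = False, x6 = False, x7 = False.
Check each clause:
  1. (x1 || x4 || !x5) — x1 is true.
  2. (x9 || !x8 || x4) — x9 is true.
  3. (x4 || x3 || x2) — x2 is true.
  4. (!x5 || !x10 || !x2) — !x5 is true.
  5. (!x2 || x9) — x9 is true.
  6. (x4 || x9) — x9 is true.
  7. (!x10 || x4 || x3) — x3 is true.
  8. (x8 || x1) — x8 is true.
  9. (x5 || x3) — x3 is true.
  10. (x5 || x1 || !x4) — x1 is true.
  11. (x4 || x7) — x4 is true.
  12. (!x10 || x7 || !x8) — !x10 is true.
  13. (x3 || !x7 || !x6) — !x7 is true.
  14. (x1 || !x4 || !x7) — !x7 is true.
  15. (x1 || !x9) — x1 is true.
  16. (x8 || !x1 || !x3) — x8 is true.
  17. (!x6 || !x10) — !x6 is true.
  18. (!x10 || !x2 || !x7) — !x7 is true.
  19. (x9 || !x8) — x9 is true.
  20. (x7 || !x6) — !x6 is true.
  21. (x6 || !x7 || !x1) — !x7 is true.
  22. (x1 || !x4) — x1 is true.

x1=T, x2=T, x3=T, x4=T, x5=F, x6=F, x7=F, x8=T, x9=T, x10=F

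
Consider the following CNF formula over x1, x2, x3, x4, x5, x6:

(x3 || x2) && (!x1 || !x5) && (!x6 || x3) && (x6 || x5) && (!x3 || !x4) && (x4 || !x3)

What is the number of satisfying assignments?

2

Satisfying assignments:
  x1=F x2=T x3=F x4=F x5=T x6=F
  x1=F x2=T x3=F x4=T x5=T x6=F
Count: 2.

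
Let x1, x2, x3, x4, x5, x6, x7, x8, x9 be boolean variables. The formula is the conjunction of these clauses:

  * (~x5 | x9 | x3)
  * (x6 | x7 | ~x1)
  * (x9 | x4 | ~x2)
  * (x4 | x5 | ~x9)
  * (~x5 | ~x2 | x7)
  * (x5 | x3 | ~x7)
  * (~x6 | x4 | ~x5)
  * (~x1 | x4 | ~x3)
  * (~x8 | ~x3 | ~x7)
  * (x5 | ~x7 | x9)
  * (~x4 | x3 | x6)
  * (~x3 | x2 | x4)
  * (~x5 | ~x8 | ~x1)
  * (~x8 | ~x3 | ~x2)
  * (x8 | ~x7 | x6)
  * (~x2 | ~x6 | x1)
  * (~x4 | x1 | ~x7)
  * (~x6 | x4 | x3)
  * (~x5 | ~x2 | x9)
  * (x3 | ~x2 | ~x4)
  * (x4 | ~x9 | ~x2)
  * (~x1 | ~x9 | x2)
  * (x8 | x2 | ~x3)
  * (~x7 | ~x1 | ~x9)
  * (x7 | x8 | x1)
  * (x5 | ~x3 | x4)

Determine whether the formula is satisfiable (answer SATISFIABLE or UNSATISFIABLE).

SATISFIABLE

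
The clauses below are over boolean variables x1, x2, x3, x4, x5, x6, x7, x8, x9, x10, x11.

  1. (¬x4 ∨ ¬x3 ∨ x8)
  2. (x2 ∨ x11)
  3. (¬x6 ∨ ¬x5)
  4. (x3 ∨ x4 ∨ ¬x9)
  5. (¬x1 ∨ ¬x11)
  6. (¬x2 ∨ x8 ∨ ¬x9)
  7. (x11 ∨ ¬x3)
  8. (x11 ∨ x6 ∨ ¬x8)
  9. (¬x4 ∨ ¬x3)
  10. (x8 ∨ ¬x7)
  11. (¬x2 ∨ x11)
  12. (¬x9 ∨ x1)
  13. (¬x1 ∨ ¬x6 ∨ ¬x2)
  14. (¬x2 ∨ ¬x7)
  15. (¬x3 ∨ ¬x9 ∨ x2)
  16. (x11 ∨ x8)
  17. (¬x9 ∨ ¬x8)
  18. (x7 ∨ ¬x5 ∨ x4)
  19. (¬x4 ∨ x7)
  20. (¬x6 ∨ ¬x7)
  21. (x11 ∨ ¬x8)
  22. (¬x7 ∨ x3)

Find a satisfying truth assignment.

Pure literal: x5 appears only negated; assign x5 = False.
x9 occurs only negated in the remaining clauses — set x9 = False.
Set x1 = False and propagate.
Try x2 = True.
  then x11 is forced to True.
  then x7 is forced to False.
  then x4 is forced to False.
x3, x6, x8, x10 are now unconstrained; take x3 = False, x6 = False, x8 = False, x10 = True.

x1=False  x2=True  x3=False  x4=False  x5=False  x6=False  x7=False  x8=False  x9=False  x10=True  x11=True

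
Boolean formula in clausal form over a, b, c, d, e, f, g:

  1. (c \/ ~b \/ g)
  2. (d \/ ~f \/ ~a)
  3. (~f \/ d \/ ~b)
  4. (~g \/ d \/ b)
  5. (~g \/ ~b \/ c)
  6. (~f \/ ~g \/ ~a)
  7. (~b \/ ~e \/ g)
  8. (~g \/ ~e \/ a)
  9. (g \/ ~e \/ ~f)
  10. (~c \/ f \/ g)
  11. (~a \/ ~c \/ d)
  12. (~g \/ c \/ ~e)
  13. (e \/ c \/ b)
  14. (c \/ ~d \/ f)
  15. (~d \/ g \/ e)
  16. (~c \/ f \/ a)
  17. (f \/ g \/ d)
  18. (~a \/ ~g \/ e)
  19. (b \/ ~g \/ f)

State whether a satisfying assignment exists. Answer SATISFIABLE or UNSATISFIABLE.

SATISFIABLE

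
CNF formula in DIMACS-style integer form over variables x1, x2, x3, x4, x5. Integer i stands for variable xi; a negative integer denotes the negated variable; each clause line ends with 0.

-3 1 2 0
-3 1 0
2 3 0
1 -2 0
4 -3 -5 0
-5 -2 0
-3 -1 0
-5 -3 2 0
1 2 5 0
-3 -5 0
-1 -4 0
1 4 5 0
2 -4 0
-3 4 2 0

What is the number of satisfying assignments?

Satisfying assignments:
  x1=1 x2=1 x3=0 x4=0 x5=0
That's 1 in total.

1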